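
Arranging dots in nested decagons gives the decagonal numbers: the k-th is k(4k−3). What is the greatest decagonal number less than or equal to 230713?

229680

Solve n(4n−3) ≤ 230713 for integer n.
n = 240 gives 229680 ≤ 230713, while n = 241 gives 231601 > 230713; so the answer is 229680.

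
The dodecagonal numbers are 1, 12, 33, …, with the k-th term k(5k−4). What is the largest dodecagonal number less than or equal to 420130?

Solve n(5n−4) ≤ 420130 for integer n.
n = 290 gives 419340 ≤ 420130, while n = 291 gives 422241 > 420130; so the answer is 419340.

419340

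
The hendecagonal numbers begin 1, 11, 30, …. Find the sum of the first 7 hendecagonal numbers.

532

Σ i(9i−7)/2 = (9Σi² − 7Σi) / 2 over i = 1..7.
Σi = 28 and Σi² = 140.
(9·140 − 7·28) / 2 = 1064/2 = 532.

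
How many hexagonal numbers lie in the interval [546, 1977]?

The n-th hexagonal number is n(2n−1).
Smallest index with value ≥ 546: n = 17 (giving 561).
Largest index with value ≤ 1977: n = 31 (giving 1891).
Indices 17 through 31: 15 terms.

15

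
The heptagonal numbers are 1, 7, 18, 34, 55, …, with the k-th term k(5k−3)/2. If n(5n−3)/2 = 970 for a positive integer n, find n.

Set n(5n−3)/2 = 970, giving 5n² − 3n − 1940 = 0.
The discriminant is 9 + 40·970 = 38809, and √38809 = 197.
So n = (3 + 197) / 10 = 200/10 = 20.
Check: 20·(5·20 − 3)/2 = 970. ✓

20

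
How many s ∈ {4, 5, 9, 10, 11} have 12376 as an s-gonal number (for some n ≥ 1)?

2

s = 4: P(4, 111) = 12321 and P(4, 112) = 12544; 12376 is not s-gonal.
s = 5: P(5, 91) = 12376. ✓
s = 9: P(9, 59) = 12036 and P(9, 60) = 12450; 12376 is not s-gonal.
s = 10: P(10, 56) = 12376. ✓
s = 11: P(11, 52) = 11986 and P(11, 53) = 12455; 12376 is not s-gonal.
Hits: s ∈ {5, 10} → 2.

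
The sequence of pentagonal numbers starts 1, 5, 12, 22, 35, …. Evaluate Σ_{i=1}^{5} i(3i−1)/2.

75

Σ i(3i−1)/2 = (3Σi² − Σi) / 2 over i = 1..5.
Σi = 15 and Σi² = 55.
(3·55 − 1·15) / 2 = 150/2 = 75.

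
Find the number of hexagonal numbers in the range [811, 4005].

The n-th hexagonal number is n(2n−1).
Smallest index with value ≥ 811: n = 21 (giving 861).
Largest index with value ≤ 4005: n = 45 (giving 4005).
Indices 21 through 45: 25 terms.

25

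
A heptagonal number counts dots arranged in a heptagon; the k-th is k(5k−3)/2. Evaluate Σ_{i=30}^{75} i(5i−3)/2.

333615

Σ i(5i−3)/2 = (5Σi² − 3Σi) / 2 over i = 30..75.
Σi = 2850 − 435 = 2415 and Σi² = 143450 − 8555 = 134895.
(5·134895 − 3·2415) / 2 = 667230/2 = 333615.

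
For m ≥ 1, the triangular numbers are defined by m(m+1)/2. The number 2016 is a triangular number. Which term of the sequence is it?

63

Set n(n+1)/2 = 2016, giving n² + n − 4032 = 0.
So n = (-1 + 127) / 2 = 126/2 = 63.
Check: 63·64/2 = 2016. ✓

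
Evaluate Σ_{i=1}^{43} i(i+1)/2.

Σ i(i+1)/2 = (Σi² + Σi) / 2 over i = 1..43.
Σi = 946 and Σi² = 27434.
(1·27434 + 1·946) / 2 = 28380/2 = 14190.

14190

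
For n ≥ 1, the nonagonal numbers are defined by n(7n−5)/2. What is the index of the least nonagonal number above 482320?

Solve n(7n−5)/2 > 482320 for integer n.
The largest n with value ≤ 482320 is 371 (since 480816 ≤ 482320 < 483414), so the first above is n = 372, value 483414.

372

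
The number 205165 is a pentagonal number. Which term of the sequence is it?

370

Set n(3n−1)/2 = 205165, giving 3n² − n − 410330 = 0.
The discriminant is 1 + 24·205165 = 4923961, and √4923961 = 2219.
So n = (1 + 2219) / 6 = 2220/6 = 370.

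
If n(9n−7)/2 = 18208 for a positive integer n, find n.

64

Set n(9n−7)/2 = 18208, giving 9n² − 7n − 36416 = 0.
The discriminant is 49 + 72·18208 = 1311025, and √1311025 = 1145.
So n = (7 + 1145) / 18 = 1152/18 = 64.
Check: 64·(9·64 − 7)/2 = 18208. ✓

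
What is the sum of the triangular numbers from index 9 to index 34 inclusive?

7020

Σ i(i+1)/2 = (Σi² + Σi) / 2 over i = 9..34.
Σi = 595 − 36 = 559 and Σi² = 13685 − 204 = 13481.
(1·13481 + 1·559) / 2 = 14040/2 = 7020.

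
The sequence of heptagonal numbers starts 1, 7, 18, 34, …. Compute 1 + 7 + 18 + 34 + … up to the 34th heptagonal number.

33320

Σ i(5i−3)/2 = (5Σi² − 3Σi) / 2 over i = 1..34.
Σi = 595 and Σi² = 13685.
(5·13685 − 3·595) / 2 = 66640/2 = 33320.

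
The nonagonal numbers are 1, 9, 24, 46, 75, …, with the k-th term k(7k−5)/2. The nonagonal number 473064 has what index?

Set n(7n−5)/2 = 473064, giving 7n² − 5n − 946128 = 0.
The discriminant is 25 + 56·473064 = 26491609, and √26491609 = 5147.
So n = (5 + 5147) / 14 = 5152/14 = 368.
Check: 368·(7·368 − 5)/2 = 473064. ✓

368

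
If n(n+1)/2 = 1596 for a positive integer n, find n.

56

Set n(n+1)/2 = 1596, giving n² + n − 3192 = 0.
The discriminant is 1 + 8·1596 = 12769, and √12769 = 113.
So n = (-1 + 113) / 2 = 112/2 = 56.
Check: 56·57/2 = 1596. ✓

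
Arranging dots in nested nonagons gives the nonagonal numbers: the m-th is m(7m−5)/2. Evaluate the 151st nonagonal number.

The 151st nonagonal number is n(7n−5)/2 with n = 151.
151·(7·151 − 5)/2 = 151·1052/2 = 151·526 = 79426.

79426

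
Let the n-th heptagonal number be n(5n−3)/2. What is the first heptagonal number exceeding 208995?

209815

Solve n(5n−3)/2 > 208995 for integer n.
The largest n with value ≤ 208995 is 289 (since 208369 ≤ 208995 < 209815), so the first above is n = 290, value 209815.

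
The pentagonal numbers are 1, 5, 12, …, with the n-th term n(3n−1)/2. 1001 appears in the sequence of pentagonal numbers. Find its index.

26

Set n(3n−1)/2 = 1001, giving 3n² − n − 2002 = 0.
So n = (1 + 155) / 6 = 156/6 = 26.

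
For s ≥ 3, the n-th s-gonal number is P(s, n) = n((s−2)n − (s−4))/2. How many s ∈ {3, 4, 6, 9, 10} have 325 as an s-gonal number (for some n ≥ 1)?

3

s = 3: P(3, 25) = 325. ✓
s = 4: P(4, 18) = 324 and P(4, 19) = 361; 325 is not s-gonal.
s = 6: P(6, 13) = 325. ✓
s = 9: P(9, 10) = 325. ✓
s = 10: P(10, 9) = 297 and P(10, 10) = 370; 325 is not s-gonal.
Hits: s ∈ {3, 6, 9} → 3.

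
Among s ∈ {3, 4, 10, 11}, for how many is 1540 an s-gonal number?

2

s = 3: P(3, 55) = 1540. ✓
s = 4: P(4, 39) = 1521 and P(4, 40) = 1600; 1540 is not s-gonal.
s = 10: P(10, 20) = 1540. ✓
s = 11: P(11, 18) = 1395 and P(11, 19) = 1558; 1540 is not s-gonal.
Hits: s ∈ {3, 10} → 2.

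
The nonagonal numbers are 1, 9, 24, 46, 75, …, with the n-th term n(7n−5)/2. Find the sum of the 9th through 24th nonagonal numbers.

15776

Σ i(7i−5)/2 = (7Σi² − 5Σi) / 2 over i = 9..24.
Σi = 300 − 36 = 264 and Σi² = 4900 − 204 = 4696.
(7·4696 − 5·264) / 2 = 31552/2 = 15776.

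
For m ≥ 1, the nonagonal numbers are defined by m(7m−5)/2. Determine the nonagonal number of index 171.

The 171st nonagonal number is n(7n−5)/2 with n = 171.
171·(7·171 − 5)/2 = 171·1192/2 = 171·596 = 101916.

101916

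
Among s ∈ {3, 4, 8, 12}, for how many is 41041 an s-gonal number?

s = 3: P(3, 286) = 41041. ✓
s = 4: P(4, 202) = 40804 and P(4, 203) = 41209; 41041 is not s-gonal.
s = 8: P(8, 117) = 40833 and P(8, 118) = 41536; 41041 is not s-gonal.
s = 12: P(12, 91) = 41041. ✓
Hits: s ∈ {3, 12} → 2.

2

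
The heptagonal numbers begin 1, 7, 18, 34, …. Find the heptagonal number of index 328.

268468

328·(5·328 − 3)/2 = 328·1637/2 = 268468.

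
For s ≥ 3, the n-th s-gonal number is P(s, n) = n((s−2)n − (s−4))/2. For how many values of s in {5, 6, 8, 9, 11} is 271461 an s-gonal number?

s = 5: P(5, 425) = 270725 and P(5, 426) = 272001; 271461 is not s-gonal.
s = 6: P(6, 368) = 270480 and P(6, 369) = 271953; 271461 is not s-gonal.
s = 8: P(8, 301) = 271201 and P(8, 302) = 273008; 271461 is not s-gonal.
s = 9: P(9, 278) = 269799 and P(9, 279) = 271746; 271461 is not s-gonal.
s = 11: P(11, 246) = 271461. ✓
Hits: s ∈ {11} → 1.

1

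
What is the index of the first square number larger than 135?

12

Solve n² > 135 for integer n.
The largest n with value ≤ 135 is 11 (since 121 ≤ 135 < 144), so the first above is n = 12, value 144.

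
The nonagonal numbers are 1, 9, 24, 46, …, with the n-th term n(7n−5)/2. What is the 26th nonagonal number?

The 26th nonagonal number is n(7n−5)/2 with n = 26.
26·(7·26 − 5)/2 = 26·177/2 = 2301.

2301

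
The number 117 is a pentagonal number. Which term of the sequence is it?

Set n(3n−1)/2 = 117, giving 3n² − n − 234 = 0.
So n = (1 + 53) / 6 = 54/6 = 9.

9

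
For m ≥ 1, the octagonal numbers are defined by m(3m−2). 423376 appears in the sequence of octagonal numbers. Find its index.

Set n(3n−2) = 423376, giving 3n² − 2n − 423376 = 0.
The discriminant is 4 + 12·423376 = 5080516, and √5080516 = 2254.
So n = (2 + 2254) / 6 = 2256/6 = 376.
Check: 376·(3·376 − 2) = 423376. ✓

376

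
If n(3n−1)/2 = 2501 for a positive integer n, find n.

41

Set n(3n−1)/2 = 2501, giving 3n² − n − 5002 = 0.
The discriminant is 1 + 24·2501 = 60025, and √60025 = 245.
So n = (1 + 245) / 6 = 246/6 = 41.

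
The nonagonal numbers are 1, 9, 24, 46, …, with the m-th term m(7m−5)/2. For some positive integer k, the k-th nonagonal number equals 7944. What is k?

Set n(7n−5)/2 = 7944, giving 7n² − 5n − 15888 = 0.
The discriminant is 25 + 56·7944 = 444889, and √444889 = 667.
So n = (5 + 667) / 14 = 672/14 = 48.
Check: 48·(7·48 − 5)/2 = 7944. ✓

48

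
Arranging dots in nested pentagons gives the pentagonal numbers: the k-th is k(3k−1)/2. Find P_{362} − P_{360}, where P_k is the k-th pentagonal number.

362·(3·362 − 1)/2 = 196385 and 360·(3·360 − 1)/2 = 194220.
Difference: 196385 − 194220 = 2165.

2165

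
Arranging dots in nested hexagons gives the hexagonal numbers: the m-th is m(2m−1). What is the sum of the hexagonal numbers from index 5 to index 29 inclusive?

16625

Σ i(2i−1) = 2Σi² − Σi over i = 5..29.
Σi = 435 − 10 = 425 and Σi² = 8555 − 30 = 8525.
2·8525 − 1·425 = 16625.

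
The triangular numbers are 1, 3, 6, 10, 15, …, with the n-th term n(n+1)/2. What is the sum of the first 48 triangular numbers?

19600

Σ i(i+1)/2 = (Σi² + Σi) / 2 over i = 1..48.
Σi = 1176 and Σi² = 38024.
(1·38024 + 1·1176) / 2 = 39200/2 = 19600.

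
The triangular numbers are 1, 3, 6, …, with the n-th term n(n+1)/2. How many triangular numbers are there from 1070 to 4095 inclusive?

The n-th triangular number is n(n+1)/2.
Smallest index with value ≥ 1070: n = 46 (giving 1081).
Largest index with value ≤ 4095: n = 90 (giving 4095).
Indices 46 through 90: 45 terms.

45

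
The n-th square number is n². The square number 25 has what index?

5

We need n² = 25, so n = √25 = 5.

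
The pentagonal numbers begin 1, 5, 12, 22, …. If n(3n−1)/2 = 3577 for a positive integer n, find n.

Set n(3n−1)/2 = 3577, giving 3n² − n − 7154 = 0.
The discriminant is 1 + 24·3577 = 85849, and √85849 = 293.
So n = (1 + 293) / 6 = 294/6 = 49.

49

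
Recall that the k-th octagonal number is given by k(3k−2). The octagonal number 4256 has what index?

38

Set n(3n−2) = 4256, giving 3n² − 2n − 4256 = 0.
So n = (2 + 226) / 6 = 228/6 = 38.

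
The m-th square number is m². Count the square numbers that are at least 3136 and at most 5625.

The n-th square number is n².
Smallest index with value ≥ 3136: n = 56 (giving 3136).
Largest index with value ≤ 5625: n = 75 (giving 5625).
Indices 56 through 75: 20 terms.

20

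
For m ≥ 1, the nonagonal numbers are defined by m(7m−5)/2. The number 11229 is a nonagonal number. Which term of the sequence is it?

Set n(7n−5)/2 = 11229, giving 7n² − 5n − 22458 = 0.
The discriminant is 25 + 56·11229 = 628849, and √628849 = 793.
So n = (5 + 793) / 14 = 798/14 = 57.

57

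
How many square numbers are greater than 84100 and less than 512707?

426

The n-th square number is n².
Smallest index with value > 84100: n = 291 (giving 84681).
Largest index with value < 512707: n = 716 (giving 512656).
Indices 291 through 716: 426 terms.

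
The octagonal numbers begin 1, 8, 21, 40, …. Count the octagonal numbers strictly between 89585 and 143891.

The n-th octagonal number is n(3n−2).
Smallest index with value > 89585: n = 174 (giving 90480).
Largest index with value < 143891: n = 219 (giving 143445).
Indices 174 through 219: 46 terms.

46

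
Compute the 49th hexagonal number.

4753

The 49th hexagonal number is n(2n−1) with n = 49.
49·(2·49 − 1) = 49·97 = 4753.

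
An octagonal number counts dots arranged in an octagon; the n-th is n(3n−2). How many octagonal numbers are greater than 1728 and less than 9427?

The n-th octagonal number is n(3n−2).
Smallest index with value > 1728: n = 25 (giving 1825).
Largest index with value < 9427: n = 56 (giving 9296).
Indices 25 through 56: 32 terms.

32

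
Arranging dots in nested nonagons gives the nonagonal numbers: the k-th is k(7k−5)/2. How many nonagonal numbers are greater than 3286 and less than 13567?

The n-th nonagonal number is n(7n−5)/2.
Smallest index with value > 3286: n = 32 (giving 3504).
Largest index with value < 13567: n = 62 (giving 13299).
Indices 32 through 62: 31 terms.

31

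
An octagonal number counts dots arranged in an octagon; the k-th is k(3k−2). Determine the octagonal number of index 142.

The 142nd octagonal number is n(3n−2) with n = 142.
142·(3·142 − 2) = 142·424 = 60208.

60208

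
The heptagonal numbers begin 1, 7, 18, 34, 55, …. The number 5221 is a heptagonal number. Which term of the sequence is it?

Set n(5n−3)/2 = 5221, giving 5n² − 3n − 10442 = 0.
So n = (3 + 457) / 10 = 460/10 = 46.

46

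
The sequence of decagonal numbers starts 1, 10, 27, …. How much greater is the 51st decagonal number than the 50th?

Consecutive decagonal numbers differ by 8n − 7: here 8·51 − 7 = 401.

401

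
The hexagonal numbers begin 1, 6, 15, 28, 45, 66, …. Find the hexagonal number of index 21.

861

21·(2·21 − 1) = 21·41 = 861.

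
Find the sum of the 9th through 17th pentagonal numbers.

Σ i(3i−1)/2 = (3Σi² − Σi) / 2 over i = 9..17.
Σi = 153 − 36 = 117 and Σi² = 1785 − 204 = 1581.
(3·1581 − 1·117) / 2 = 4626/2 = 2313.

2313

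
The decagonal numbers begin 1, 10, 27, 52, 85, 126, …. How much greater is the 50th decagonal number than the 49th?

393

Consecutive decagonal numbers differ by 8n − 7: here 8·50 − 7 = 393.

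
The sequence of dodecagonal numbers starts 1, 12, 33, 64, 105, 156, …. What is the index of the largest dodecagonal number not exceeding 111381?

149

Solve n(5n−4) ≤ 111381 for integer n.
n = 149 gives 110409 ≤ 111381, while n = 150 gives 111900 > 111381; so the answer is index 149.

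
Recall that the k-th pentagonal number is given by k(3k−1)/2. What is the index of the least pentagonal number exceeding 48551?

Solve n(3n−1)/2 > 48551 for integer n.
The largest n with value ≤ 48551 is 180 (since 48510 ≤ 48551 < 49051), so the first above is n = 181, value 49051.

181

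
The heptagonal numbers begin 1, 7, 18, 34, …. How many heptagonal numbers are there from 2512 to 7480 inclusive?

The n-th heptagonal number is n(5n−3)/2.
Smallest index with value ≥ 2512: n = 32 (giving 2512).
Largest index with value ≤ 7480: n = 55 (giving 7480).
Indices 32 through 55: 24 terms.

24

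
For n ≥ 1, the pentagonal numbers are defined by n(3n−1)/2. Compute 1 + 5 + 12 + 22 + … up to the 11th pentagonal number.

726

Σ i(3i−1)/2 = (3Σi² − Σi) / 2 over i = 1..11.
Σi = 66 and Σi² = 506.
(3·506 − 1·66) / 2 = 1452/2 = 726.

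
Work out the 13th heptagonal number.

13·(5·13 − 3)/2 = 13·62/2 = 13·31 = 403.

403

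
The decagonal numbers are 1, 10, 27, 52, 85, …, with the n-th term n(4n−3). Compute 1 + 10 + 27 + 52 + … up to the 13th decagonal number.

3003

Σ i(4i−3) = 4Σi² − 3Σi over i = 1..13.
Σi = 91 and Σi² = 819.
4·819 − 3·91 = 3003.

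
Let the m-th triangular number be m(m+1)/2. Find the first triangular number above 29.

36

Solve n(n+1)/2 > 29 for integer n.
The largest n with value ≤ 29 is 7 (since 28 ≤ 29 < 36), so the first above is n = 8, value 36.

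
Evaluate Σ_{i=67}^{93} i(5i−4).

863550

Σ i(5i−4) = 5Σi² − 4Σi over i = 67..93.
Σi = 4371 − 2211 = 2160 and Σi² = 272459 − 98021 = 174438.
5·174438 − 4·2160 = 863550.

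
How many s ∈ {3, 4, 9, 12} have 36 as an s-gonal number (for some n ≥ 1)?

2

s = 3: P(3, 8) = 36. ✓
s = 4: P(4, 6) = 36. ✓
s = 9: P(9, 3) = 24 and P(9, 4) = 46; 36 is not s-gonal.
s = 12: P(12, 3) = 33 and P(12, 4) = 64; 36 is not s-gonal.
Hits: s ∈ {3, 4} → 2.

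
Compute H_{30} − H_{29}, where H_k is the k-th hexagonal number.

117

Consecutive hexagonal numbers differ by 4n − 3: here 4·30 − 3 = 117.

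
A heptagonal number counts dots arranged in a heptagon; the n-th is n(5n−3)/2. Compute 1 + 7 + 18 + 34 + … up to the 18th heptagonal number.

5016

Σ i(5i−3)/2 = (5Σi² − 3Σi) / 2 over i = 1..18.
Σi = 171 and Σi² = 2109.
(5·2109 − 3·171) / 2 = 10032/2 = 5016.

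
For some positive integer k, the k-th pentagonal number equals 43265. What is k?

Set n(3n−1)/2 = 43265, giving 3n² − n − 86530 = 0.
The discriminant is 1 + 24·43265 = 1038361, and √1038361 = 1019.
So n = (1 + 1019) / 6 = 1020/6 = 170.

170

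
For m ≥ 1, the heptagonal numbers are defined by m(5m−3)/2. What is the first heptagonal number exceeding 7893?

8037

Solve n(5n−3)/2 > 7893 for integer n.
The largest n with value ≤ 7893 is 56 (since 7756 ≤ 7893 < 8037), so the first above is n = 57, value 8037.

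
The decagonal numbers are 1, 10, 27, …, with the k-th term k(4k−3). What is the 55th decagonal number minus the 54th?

433

Consecutive decagonal numbers differ by 8n − 7: here 8·55 − 7 = 433.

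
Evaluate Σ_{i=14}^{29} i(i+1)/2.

Σ i(i+1)/2 = (Σi² + Σi) / 2 over i = 14..29.
Σi = 435 − 91 = 344 and Σi² = 8555 − 819 = 7736.
(1·7736 + 1·344) / 2 = 8080/2 = 4040.

4040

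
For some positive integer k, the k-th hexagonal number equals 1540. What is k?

Set n(2n−1) = 1540, giving 2n² − n − 1540 = 0.
The discriminant is 1 + 8·1540 = 12321, and √12321 = 111.
So n = (1 + 111) / 4 = 112/4 = 28.

28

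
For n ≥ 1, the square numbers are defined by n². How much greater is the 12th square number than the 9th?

12² = 144 and 9² = 81.
Difference: 144 − 81 = 63.

63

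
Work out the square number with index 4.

The 4th square number is n² with n = 4.
4² = 16.

16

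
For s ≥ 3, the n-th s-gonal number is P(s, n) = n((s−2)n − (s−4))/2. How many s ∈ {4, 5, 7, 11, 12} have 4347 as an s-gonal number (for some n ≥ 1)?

2

s = 4: P(4, 65) = 4225 and P(4, 66) = 4356; 4347 is not s-gonal.
s = 5: P(5, 54) = 4347. ✓
s = 7: P(7, 42) = 4347. ✓
s = 11: P(11, 31) = 4216 and P(11, 32) = 4496; 4347 is not s-gonal.
s = 12: P(12, 29) = 4089 and P(12, 30) = 4380; 4347 is not s-gonal.
Hits: s ∈ {5, 7} → 2.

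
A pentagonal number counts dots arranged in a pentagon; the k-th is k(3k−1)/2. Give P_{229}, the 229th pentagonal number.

The 229th pentagonal number is n(3n−1)/2 with n = 229.
229·(3·229 − 1)/2 = 229·686/2 = 229·343 = 78547.

78547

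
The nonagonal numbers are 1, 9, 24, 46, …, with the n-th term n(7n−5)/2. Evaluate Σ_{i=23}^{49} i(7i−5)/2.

125775

Σ i(7i−5)/2 = (7Σi² − 5Σi) / 2 over i = 23..49.
Σi = 1225 − 253 = 972 and Σi² = 40425 − 3795 = 36630.
(7·36630 − 5·972) / 2 = 251550/2 = 125775.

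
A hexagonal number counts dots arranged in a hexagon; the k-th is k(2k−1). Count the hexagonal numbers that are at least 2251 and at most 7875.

The n-th hexagonal number is n(2n−1).
Smallest index with value ≥ 2251: n = 34 (giving 2278).
Largest index with value ≤ 7875: n = 63 (giving 7875).
Indices 34 through 63: 30 terms.

30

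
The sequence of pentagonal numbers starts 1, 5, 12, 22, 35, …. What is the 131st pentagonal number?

25676

131·(3·131 − 1)/2 = 131·392/2 = 131·196 = 25676.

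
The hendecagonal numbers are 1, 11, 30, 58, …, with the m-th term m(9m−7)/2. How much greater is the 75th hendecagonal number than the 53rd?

12595

75·(9·75 − 7)/2 = 25050 and 53·(9·53 − 7)/2 = 12455.
Difference: 25050 − 12455 = 12595.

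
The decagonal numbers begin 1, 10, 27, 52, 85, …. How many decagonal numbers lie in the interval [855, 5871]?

24

The n-th decagonal number is n(4n−3).
Smallest index with value ≥ 855: n = 15 (giving 855).
Largest index with value ≤ 5871: n = 38 (giving 5662).
Indices 15 through 38: 24 terms.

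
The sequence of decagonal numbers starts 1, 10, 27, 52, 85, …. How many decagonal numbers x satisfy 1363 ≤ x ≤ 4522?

The n-th decagonal number is n(4n−3).
Smallest index with value ≥ 1363: n = 19 (giving 1387).
Largest index with value ≤ 4522: n = 34 (giving 4522).
Indices 19 through 34: 16 terms.

16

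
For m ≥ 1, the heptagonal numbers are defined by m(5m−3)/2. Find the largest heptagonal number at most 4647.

Solve n(5n−3)/2 ≤ 4647 for integer n.
n = 43 gives 4558 ≤ 4647, while n = 44 gives 4774 > 4647; so the answer is 4558.

4558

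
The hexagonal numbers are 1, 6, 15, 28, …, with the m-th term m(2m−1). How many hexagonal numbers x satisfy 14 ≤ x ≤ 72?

4

The n-th hexagonal number is n(2n−1).
Smallest index with value ≥ 14: n = 3 (giving 15).
Largest index with value ≤ 72: n = 6 (giving 66).
Indices 3 through 6: 4 terms.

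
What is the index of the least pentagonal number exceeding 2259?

Solve n(3n−1)/2 > 2259 for integer n.
The largest n with value ≤ 2259 is 38 (since 2147 ≤ 2259 < 2262), so the first above is n = 39, value 2262.

39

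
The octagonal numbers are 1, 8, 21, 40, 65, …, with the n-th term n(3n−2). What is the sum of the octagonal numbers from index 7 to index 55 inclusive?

167629

Σ i(3i−2) = 3Σi² − 2Σi over i = 7..55.
Σi = 1540 − 21 = 1519 and Σi² = 56980 − 91 = 56889.
3·56889 − 2·1519 = 167629.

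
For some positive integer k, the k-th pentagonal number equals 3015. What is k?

Set n(3n−1)/2 = 3015, giving 3n² − n − 6030 = 0.
The discriminant is 1 + 24·3015 = 72361, and √72361 = 269.
So n = (1 + 269) / 6 = 270/6 = 45.
Check: 45·(3·45 − 1)/2 = 3015. ✓

45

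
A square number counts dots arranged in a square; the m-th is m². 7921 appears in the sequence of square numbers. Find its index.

89

We need n² = 7921, so n = √7921 = 89.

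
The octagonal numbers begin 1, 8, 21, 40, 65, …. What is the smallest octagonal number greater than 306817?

Solve n(3n−2) > 306817 for integer n.
The largest n with value ≤ 306817 is 320 (since 306560 ≤ 306817 < 308481), so the first above is n = 321, value 308481.

308481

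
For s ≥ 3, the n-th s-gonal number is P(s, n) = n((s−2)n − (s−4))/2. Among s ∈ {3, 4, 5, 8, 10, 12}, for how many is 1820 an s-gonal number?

s = 3: P(3, 59) = 1770 and P(3, 60) = 1830; 1820 is not s-gonal.
s = 4: P(4, 42) = 1764 and P(4, 43) = 1849; 1820 is not s-gonal.
s = 5: P(5, 35) = 1820. ✓
s = 8: P(8, 24) = 1680 and P(8, 25) = 1825; 1820 is not s-gonal.
s = 10: P(10, 21) = 1701 and P(10, 22) = 1870; 1820 is not s-gonal.
s = 12: P(12, 19) = 1729 and P(12, 20) = 1920; 1820 is not s-gonal.
Hits: s ∈ {5} → 1.

1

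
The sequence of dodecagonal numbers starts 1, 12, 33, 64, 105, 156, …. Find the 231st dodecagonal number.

265881

231·(5·231 − 4) = 231·1151 = 265881.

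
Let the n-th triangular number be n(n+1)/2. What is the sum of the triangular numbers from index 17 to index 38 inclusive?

9064

Σ i(i+1)/2 = (Σi² + Σi) / 2 over i = 17..38.
Σi = 741 − 136 = 605 and Σi² = 19019 − 1496 = 17523.
(1·17523 + 1·605) / 2 = 18128/2 = 9064.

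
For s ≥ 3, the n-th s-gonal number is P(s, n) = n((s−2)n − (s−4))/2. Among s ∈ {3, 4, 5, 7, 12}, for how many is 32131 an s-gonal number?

s = 3: P(3, 253) = 32131. ✓
s = 4: P(4, 179) = 32041 and P(4, 180) = 32400; 32131 is not s-gonal.
s = 5: P(5, 146) = 31901 and P(5, 147) = 32340; 32131 is not s-gonal.
s = 7: P(7, 113) = 31753 and P(7, 114) = 32319; 32131 is not s-gonal.
s = 12: P(12, 80) = 31680 and P(12, 81) = 32481; 32131 is not s-gonal.
Hits: s ∈ {3} → 1.

1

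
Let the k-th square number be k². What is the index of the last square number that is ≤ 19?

4

Solve n² ≤ 19 for integer n.
n = 4 gives 16 ≤ 19, while n = 5 gives 25 > 19; so the answer is index 4.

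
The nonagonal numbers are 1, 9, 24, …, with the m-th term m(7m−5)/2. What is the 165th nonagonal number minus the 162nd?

165·(7·165 − 5)/2 = 94875 and 162·(7·162 − 5)/2 = 91449.
Difference: 94875 − 91449 = 3426.

3426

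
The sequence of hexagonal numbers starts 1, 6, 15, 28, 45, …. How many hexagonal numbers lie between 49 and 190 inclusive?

5

The n-th hexagonal number is n(2n−1).
Smallest index with value ≥ 49: n = 6 (giving 66).
Largest index with value ≤ 190: n = 10 (giving 190).
Indices 6 through 10: 5 terms.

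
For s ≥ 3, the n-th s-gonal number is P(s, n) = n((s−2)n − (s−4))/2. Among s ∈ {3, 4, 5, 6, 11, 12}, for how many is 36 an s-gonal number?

s = 3: P(3, 8) = 36. ✓
s = 4: P(4, 6) = 36. ✓
s = 5: P(5, 5) = 35 and P(5, 6) = 51; 36 is not s-gonal.
s = 6: P(6, 4) = 28 and P(6, 5) = 45; 36 is not s-gonal.
s = 11: P(11, 3) = 30 and P(11, 4) = 58; 36 is not s-gonal.
s = 12: P(12, 3) = 33 and P(12, 4) = 64; 36 is not s-gonal.
Hits: s ∈ {3, 4} → 2.

2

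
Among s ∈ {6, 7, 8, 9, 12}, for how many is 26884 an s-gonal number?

s = 6: P(6, 116) = 26796 and P(6, 117) = 27261; 26884 is not s-gonal.
s = 7: P(7, 104) = 26884. ✓
s = 8: P(8, 94) = 26320 and P(8, 95) = 26885; 26884 is not s-gonal.
s = 9: P(9, 88) = 26884. ✓
s = 12: P(12, 73) = 26353 and P(12, 74) = 27084; 26884 is not s-gonal.
Hits: s ∈ {7, 9} → 2.

2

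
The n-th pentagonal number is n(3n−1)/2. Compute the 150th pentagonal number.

33675

The 150th pentagonal number is n(3n−1)/2 with n = 150.
150·(3·150 − 1)/2 = 150·449/2 = 33675.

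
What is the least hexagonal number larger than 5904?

5995

Solve n(2n−1) > 5904 for integer n.
The largest n with value ≤ 5904 is 54 (since 5778 ≤ 5904 < 5995), so the first above is n = 55, value 5995.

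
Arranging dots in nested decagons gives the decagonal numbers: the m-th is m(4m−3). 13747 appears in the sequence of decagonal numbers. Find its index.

Set n(4n−3) = 13747, giving 4n² − 3n − 13747 = 0.
So n = (3 + 469) / 8 = 472/8 = 59.

59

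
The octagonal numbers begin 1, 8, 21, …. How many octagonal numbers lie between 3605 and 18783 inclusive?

The n-th octagonal number is n(3n−2).
Smallest index with value ≥ 3605: n = 35 (giving 3605).
Largest index with value ≤ 18783: n = 79 (giving 18565).
Indices 35 through 79: 45 terms.

45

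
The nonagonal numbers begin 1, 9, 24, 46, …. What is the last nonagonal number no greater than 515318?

Solve n(7n−5)/2 ≤ 515318 for integer n.
n = 384 gives 515136 ≤ 515318, while n = 385 gives 517825 > 515318; so the answer is 515136.

515136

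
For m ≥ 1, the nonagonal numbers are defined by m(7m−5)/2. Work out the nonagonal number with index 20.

1350

The 20th nonagonal number is n(7n−5)/2 with n = 20.
20·(7·20 − 5)/2 = 20·135/2 = 1350.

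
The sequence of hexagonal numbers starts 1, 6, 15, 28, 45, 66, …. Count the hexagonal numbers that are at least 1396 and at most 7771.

The n-th hexagonal number is n(2n−1).
Smallest index with value ≥ 1396: n = 27 (giving 1431).
Largest index with value ≤ 7771: n = 62 (giving 7626).
Indices 27 through 62: 36 terms.

36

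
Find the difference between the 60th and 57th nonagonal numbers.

1221

60·(7·60 − 5)/2 = 12450 and 57·(7·57 − 5)/2 = 11229.
Difference: 12450 − 11229 = 1221.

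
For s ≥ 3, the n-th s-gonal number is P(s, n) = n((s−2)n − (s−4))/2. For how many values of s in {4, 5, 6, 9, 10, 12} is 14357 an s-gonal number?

s = 4: P(4, 119) = 14161 and P(4, 120) = 14400; 14357 is not s-gonal.
s = 5: P(5, 98) = 14357. ✓
s = 6: P(6, 84) = 14028 and P(6, 85) = 14365; 14357 is not s-gonal.
s = 9: P(9, 64) = 14176 and P(9, 65) = 14625; 14357 is not s-gonal.
s = 10: P(10, 60) = 14220 and P(10, 61) = 14701; 14357 is not s-gonal.
s = 12: P(12, 53) = 13833 and P(12, 54) = 14364; 14357 is not s-gonal.
Hits: s ∈ {5} → 1.

1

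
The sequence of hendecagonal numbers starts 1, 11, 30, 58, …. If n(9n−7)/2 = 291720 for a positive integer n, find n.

255

Set n(9n−7)/2 = 291720, giving 9n² − 7n − 583440 = 0.
The discriminant is 49 + 72·291720 = 21003889, and √21003889 = 4583.
So n = (7 + 4583) / 18 = 4590/18 = 255.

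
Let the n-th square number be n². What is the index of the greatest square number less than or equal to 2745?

52

Solve n² ≤ 2745 for integer n.
n = 52 gives 2704 ≤ 2745, while n = 53 gives 2809 > 2745; so the answer is index 52.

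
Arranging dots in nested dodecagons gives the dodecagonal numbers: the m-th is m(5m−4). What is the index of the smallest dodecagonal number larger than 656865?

Solve n(5n−4) > 656865 for integer n.
The largest n with value ≤ 656865 is 362 (since 653772 ≤ 656865 < 657393), so the first above is n = 363, value 657393.

363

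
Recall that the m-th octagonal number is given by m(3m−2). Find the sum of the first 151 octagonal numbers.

3454276

Σ i(3i−2) = 3Σi² − 2Σi over i = 1..151.
Σi = 11476 and Σi² = 1159076.
3·1159076 − 2·11476 = 3454276.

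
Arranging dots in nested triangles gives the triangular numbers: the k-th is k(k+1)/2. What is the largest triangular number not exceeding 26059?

25878

Solve n(n+1)/2 ≤ 26059 for integer n.
n = 227 gives 25878 ≤ 26059, while n = 228 gives 26106 > 26059; so the answer is 25878.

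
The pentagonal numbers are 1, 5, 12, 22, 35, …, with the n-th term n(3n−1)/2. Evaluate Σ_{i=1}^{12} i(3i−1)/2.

Σ i(3i−1)/2 = (3Σi² − Σi) / 2 over i = 1..12.
Σi = 78 and Σi² = 650.
(3·650 − 1·78) / 2 = 1872/2 = 936.

936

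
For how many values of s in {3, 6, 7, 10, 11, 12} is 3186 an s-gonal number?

2

s = 3: P(3, 79) = 3160 and P(3, 80) = 3240; 3186 is not s-gonal.
s = 6: P(6, 40) = 3160 and P(6, 41) = 3321; 3186 is not s-gonal.
s = 7: P(7, 36) = 3186. ✓
s = 10: P(10, 28) = 3052 and P(10, 29) = 3277; 3186 is not s-gonal.
s = 11: P(11, 27) = 3186. ✓
s = 12: P(12, 25) = 3025 and P(12, 26) = 3276; 3186 is not s-gonal.
Hits: s ∈ {7, 11} → 2.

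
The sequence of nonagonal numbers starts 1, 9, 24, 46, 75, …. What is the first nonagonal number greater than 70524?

71214

Solve n(7n−5)/2 > 70524 for integer n.
The largest n with value ≤ 70524 is 142 (since 70219 ≤ 70524 < 71214), so the first above is n = 143, value 71214.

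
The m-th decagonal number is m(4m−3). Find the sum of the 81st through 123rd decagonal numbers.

Σ i(4i−3) = 4Σi² − 3Σi over i = 81..123.
Σi = 7626 − 3240 = 4386 and Σi² = 627874 − 173880 = 453994.
4·453994 − 3·4386 = 1802818.

1802818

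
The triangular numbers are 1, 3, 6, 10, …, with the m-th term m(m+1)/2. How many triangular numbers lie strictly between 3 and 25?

The n-th triangular number is n(n+1)/2.
Smallest index with value > 3: n = 3 (giving 6).
Largest index with value < 25: n = 6 (giving 21).
Indices 3 through 6: 4 terms.

4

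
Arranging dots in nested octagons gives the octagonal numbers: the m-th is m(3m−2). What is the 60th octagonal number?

10680

60·(3·60 − 2) = 60·178 = 10680.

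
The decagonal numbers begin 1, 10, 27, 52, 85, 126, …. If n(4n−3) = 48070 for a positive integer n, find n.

Set n(4n−3) = 48070, giving 4n² − 3n − 48070 = 0.
So n = (3 + 877) / 8 = 880/8 = 110.

110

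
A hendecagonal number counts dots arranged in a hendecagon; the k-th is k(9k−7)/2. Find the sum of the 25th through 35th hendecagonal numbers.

43890

Σ i(9i−7)/2 = (9Σi² − 7Σi) / 2 over i = 25..35.
Σi = 630 − 300 = 330 and Σi² = 14910 − 4900 = 10010.
(9·10010 − 7·330) / 2 = 87780/2 = 43890.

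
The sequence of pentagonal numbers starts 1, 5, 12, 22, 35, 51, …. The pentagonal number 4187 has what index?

53

Set n(3n−1)/2 = 4187, giving 3n² − n − 8374 = 0.
The discriminant is 1 + 24·4187 = 100489, and √100489 = 317.
So n = (1 + 317) / 6 = 318/6 = 53.
Check: 53·(3·53 − 1)/2 = 4187. ✓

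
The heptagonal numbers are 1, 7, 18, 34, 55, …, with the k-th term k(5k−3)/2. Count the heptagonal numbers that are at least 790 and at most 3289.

18

The n-th heptagonal number is n(5n−3)/2.
Smallest index with value ≥ 790: n = 19 (giving 874).
Largest index with value ≤ 3289: n = 36 (giving 3186).
Indices 19 through 36: 18 terms.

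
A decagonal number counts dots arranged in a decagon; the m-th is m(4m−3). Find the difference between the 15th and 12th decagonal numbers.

15·(4·15 − 3) = 855 and 12·(4·12 − 3) = 540.
Difference: 855 − 540 = 315.

315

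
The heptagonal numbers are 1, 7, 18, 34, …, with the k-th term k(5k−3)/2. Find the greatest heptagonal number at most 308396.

Solve n(5n−3)/2 ≤ 308396 for integer n.
n = 351 gives 307476 ≤ 308396, while n = 352 gives 309232 > 308396; so the answer is 307476.

307476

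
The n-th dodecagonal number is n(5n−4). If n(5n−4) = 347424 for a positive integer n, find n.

Set n(5n−4) = 347424, giving 5n² − 4n − 347424 = 0.
The discriminant is 16 + 20·347424 = 6948496, and √6948496 = 2636.
So n = (4 + 2636) / 10 = 2640/10 = 264.

264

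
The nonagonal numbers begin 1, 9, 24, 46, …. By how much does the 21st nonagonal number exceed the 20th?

141

Consecutive nonagonal numbers differ by 7n − 6: here 7·21 − 6 = 141.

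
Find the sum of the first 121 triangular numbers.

302621

Σ i(i+1)/2 = (Σi² + Σi) / 2 over i = 1..121.
Σi = 7381 and Σi² = 597861.
(1·597861 + 1·7381) / 2 = 605242/2 = 302621.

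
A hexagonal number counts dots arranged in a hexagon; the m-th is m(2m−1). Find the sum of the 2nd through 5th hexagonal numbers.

Σ i(2i−1) = 2Σi² − Σi over i = 2..5.
Σi = 15 − 1 = 14 and Σi² = 55 − 1 = 54.
2·54 − 1·14 = 94.

94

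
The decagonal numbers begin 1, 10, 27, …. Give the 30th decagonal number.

3510

30·(4·30 − 3) = 30·117 = 3510.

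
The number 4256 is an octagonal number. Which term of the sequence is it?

38

Set n(3n−2) = 4256, giving 3n² − 2n − 4256 = 0.
So n = (2 + 226) / 6 = 228/6 = 38.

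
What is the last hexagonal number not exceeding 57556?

56953

Solve n(2n−1) ≤ 57556 for integer n.
n = 169 gives 56953 ≤ 57556, while n = 170 gives 57630 > 57556; so the answer is 56953.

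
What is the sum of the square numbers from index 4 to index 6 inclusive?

Σ_{i=4}^{6} i² = 91 − 14 = 77.

77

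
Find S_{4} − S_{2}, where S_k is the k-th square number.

4² = 16 and 2² = 4.
Difference: 16 − 4 = 12.

12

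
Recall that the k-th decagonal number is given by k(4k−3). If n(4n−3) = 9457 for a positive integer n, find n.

Set n(4n−3) = 9457, giving 4n² − 3n − 9457 = 0.
So n = (3 + 389) / 8 = 392/8 = 49.

49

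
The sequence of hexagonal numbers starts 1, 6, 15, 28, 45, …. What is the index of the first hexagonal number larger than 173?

Solve n(2n−1) > 173 for integer n.
The largest n with value ≤ 173 is 9 (since 153 ≤ 173 < 190), so the first above is n = 10, value 190.

10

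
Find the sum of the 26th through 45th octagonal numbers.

76190

Σ i(3i−2) = 3Σi² − 2Σi over i = 26..45.
Σi = 1035 − 325 = 710 and Σi² = 31395 − 5525 = 25870.
3·25870 − 2·710 = 76190.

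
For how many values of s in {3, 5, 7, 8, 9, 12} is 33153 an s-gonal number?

s = 3: P(3, 257) = 33153. ✓
s = 5: P(5, 148) = 32782 and P(5, 149) = 33227; 33153 is not s-gonal.
s = 7: P(7, 115) = 32890 and P(7, 116) = 33466; 33153 is not s-gonal.
s = 8: P(8, 105) = 32865 and P(8, 106) = 33496; 33153 is not s-gonal.
s = 9: P(9, 97) = 32689 and P(9, 98) = 33369; 33153 is not s-gonal.
s = 12: P(12, 81) = 32481 and P(12, 82) = 33292; 33153 is not s-gonal.
Hits: s ∈ {3} → 1.

1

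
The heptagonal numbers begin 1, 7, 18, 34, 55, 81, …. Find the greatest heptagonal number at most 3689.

3553

Solve n(5n−3)/2 ≤ 3689 for integer n.
n = 38 gives 3553 ≤ 3689, while n = 39 gives 3744 > 3689; so the answer is 3553.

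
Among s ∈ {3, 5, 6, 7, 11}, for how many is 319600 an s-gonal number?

2

s = 3: P(3, 799) = 319600. ✓
s = 5: P(5, 461) = 318551 and P(5, 462) = 319935; 319600 is not s-gonal.
s = 6: P(6, 400) = 319600. ✓
s = 7: P(7, 357) = 318087 and P(7, 358) = 319873; 319600 is not s-gonal.
s = 11: P(11, 266) = 317471 and P(11, 267) = 319866; 319600 is not s-gonal.
Hits: s ∈ {3, 6} → 2.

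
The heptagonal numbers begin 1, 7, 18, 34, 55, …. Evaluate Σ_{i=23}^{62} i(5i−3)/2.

Σ i(5i−3)/2 = (5Σi² − 3Σi) / 2 over i = 23..62.
Σi = 1953 − 253 = 1700 and Σi² = 81375 − 3795 = 77580.
(5·77580 − 3·1700) / 2 = 382800/2 = 191400.

191400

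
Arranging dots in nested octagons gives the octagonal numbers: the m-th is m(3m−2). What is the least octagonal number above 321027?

Solve n(3n−2) > 321027 for integer n.
The largest n with value ≤ 321027 is 327 (since 320133 ≤ 321027 < 322096), so the first above is n = 328, value 322096.

322096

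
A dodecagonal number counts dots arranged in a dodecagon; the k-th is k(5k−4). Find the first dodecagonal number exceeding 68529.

Solve n(5n−4) > 68529 for integer n.
The largest n with value ≤ 68529 is 117 (since 67977 ≤ 68529 < 69148), so the first above is n = 118, value 69148.

69148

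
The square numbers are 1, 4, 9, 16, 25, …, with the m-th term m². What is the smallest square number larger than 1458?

Solve n² > 1458 for integer n.
The largest n with value ≤ 1458 is 38 (since 1444 ≤ 1458 < 1521), so the first above is n = 39, value 1521.

1521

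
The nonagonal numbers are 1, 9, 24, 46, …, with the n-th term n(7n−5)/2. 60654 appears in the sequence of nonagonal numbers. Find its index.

132

Set n(7n−5)/2 = 60654, giving 7n² − 5n − 121308 = 0.
The discriminant is 25 + 56·60654 = 3396649, and √3396649 = 1843.
So n = (5 + 1843) / 14 = 1848/14 = 132.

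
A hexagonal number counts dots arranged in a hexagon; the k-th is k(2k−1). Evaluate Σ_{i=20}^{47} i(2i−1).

65562

Σ i(2i−1) = 2Σi² − Σi over i = 20..47.
Σi = 1128 − 190 = 938 and Σi² = 35720 − 2470 = 33250.
2·33250 − 1·938 = 65562.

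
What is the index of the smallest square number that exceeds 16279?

Solve n² > 16279 for integer n.
The largest n with value ≤ 16279 is 127 (since 16129 ≤ 16279 < 16384), so the first above is n = 128, value 16384.

128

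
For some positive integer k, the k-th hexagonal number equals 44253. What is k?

149

Set n(2n−1) = 44253, giving 2n² − n − 44253 = 0.
So n = (1 + 595) / 4 = 596/4 = 149.
Check: 149·(2·149 − 1) = 44253. ✓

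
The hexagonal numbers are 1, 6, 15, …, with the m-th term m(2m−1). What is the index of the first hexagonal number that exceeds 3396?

42

Solve n(2n−1) > 3396 for integer n.
The largest n with value ≤ 3396 is 41 (since 3321 ≤ 3396 < 3486), so the first above is n = 42, value 3486.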